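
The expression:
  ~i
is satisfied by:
  {i: False}


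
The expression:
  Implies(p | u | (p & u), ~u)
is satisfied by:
  {u: False}


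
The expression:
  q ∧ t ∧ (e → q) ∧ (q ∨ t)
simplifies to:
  q ∧ t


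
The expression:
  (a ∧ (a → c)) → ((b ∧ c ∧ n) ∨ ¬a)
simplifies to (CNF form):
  (b ∨ ¬a ∨ ¬c) ∧ (n ∨ ¬a ∨ ¬c)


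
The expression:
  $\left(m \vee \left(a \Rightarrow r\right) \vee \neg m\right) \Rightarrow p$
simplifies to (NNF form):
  $p$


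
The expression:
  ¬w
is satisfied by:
  {w: False}


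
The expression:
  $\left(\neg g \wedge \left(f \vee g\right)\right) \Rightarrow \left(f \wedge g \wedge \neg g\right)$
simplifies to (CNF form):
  $g \vee \neg f$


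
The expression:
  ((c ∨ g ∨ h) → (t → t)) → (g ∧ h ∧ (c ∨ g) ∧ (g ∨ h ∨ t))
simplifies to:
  g ∧ h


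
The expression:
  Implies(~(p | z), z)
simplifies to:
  p | z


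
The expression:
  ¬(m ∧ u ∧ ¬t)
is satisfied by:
  {t: True, u: False, m: False}
  {u: False, m: False, t: False}
  {t: True, m: True, u: False}
  {m: True, u: False, t: False}
  {t: True, u: True, m: False}
  {u: True, t: False, m: False}
  {t: True, m: True, u: True}


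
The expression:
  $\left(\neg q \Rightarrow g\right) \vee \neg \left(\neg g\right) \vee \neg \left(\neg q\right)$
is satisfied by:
  {q: True, g: True}
  {q: True, g: False}
  {g: True, q: False}


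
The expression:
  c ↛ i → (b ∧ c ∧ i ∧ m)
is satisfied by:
  {i: True, c: False}
  {c: False, i: False}
  {c: True, i: True}


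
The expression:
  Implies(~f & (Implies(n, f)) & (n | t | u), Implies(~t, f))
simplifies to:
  f | n | t | ~u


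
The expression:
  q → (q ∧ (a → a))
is always true.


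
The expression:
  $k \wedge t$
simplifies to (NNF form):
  $k \wedge t$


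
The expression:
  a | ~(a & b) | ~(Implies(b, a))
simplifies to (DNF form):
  True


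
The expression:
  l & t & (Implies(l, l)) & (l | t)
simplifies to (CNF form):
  l & t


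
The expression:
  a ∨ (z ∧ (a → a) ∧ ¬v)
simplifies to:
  a ∨ (z ∧ ¬v)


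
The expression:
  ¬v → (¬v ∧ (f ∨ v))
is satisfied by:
  {v: True, f: True}
  {v: True, f: False}
  {f: True, v: False}


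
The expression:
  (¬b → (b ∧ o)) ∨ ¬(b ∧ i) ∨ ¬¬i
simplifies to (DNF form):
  True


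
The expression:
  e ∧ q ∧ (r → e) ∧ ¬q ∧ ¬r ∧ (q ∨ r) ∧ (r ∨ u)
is never true.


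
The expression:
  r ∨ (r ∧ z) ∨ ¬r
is always true.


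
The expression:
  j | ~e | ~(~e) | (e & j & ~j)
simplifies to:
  True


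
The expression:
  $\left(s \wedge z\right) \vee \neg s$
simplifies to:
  $z \vee \neg s$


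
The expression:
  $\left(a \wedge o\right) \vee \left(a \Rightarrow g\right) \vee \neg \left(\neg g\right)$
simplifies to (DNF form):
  $g \vee o \vee \neg a$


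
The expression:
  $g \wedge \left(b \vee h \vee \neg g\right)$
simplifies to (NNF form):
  $g \wedge \left(b \vee h\right)$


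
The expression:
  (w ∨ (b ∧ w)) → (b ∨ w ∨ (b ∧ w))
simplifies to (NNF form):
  True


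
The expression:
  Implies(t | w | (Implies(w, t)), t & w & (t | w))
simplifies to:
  t & w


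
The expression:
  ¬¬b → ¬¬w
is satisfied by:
  {w: True, b: False}
  {b: False, w: False}
  {b: True, w: True}


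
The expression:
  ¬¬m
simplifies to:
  m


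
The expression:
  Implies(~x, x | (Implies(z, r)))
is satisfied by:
  {r: True, x: True, z: False}
  {r: True, z: False, x: False}
  {x: True, z: False, r: False}
  {x: False, z: False, r: False}
  {r: True, x: True, z: True}
  {r: True, z: True, x: False}
  {x: True, z: True, r: False}


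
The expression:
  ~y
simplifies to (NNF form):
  ~y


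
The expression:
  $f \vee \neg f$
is always true.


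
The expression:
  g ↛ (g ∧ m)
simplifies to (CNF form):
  g ∧ ¬m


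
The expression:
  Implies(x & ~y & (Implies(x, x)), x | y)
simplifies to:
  True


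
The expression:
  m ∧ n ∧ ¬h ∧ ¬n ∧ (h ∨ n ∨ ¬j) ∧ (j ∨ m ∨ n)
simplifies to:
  False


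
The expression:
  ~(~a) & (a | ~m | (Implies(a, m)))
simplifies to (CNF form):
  a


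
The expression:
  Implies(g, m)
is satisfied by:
  {m: True, g: False}
  {g: False, m: False}
  {g: True, m: True}


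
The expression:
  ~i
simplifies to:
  ~i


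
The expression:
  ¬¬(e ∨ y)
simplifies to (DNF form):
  e ∨ y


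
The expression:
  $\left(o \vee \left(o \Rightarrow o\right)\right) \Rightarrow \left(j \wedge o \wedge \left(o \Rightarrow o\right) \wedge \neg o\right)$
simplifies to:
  $\text{False}$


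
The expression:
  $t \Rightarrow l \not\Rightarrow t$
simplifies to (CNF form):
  $\neg t$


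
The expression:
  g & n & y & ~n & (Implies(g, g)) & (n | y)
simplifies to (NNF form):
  False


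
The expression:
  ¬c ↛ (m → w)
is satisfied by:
  {m: True, w: False, c: False}


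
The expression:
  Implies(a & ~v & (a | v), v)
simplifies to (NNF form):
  v | ~a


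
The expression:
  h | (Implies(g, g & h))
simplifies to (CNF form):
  h | ~g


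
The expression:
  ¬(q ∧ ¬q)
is always true.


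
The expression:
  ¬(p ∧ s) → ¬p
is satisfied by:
  {s: True, p: False}
  {p: False, s: False}
  {p: True, s: True}


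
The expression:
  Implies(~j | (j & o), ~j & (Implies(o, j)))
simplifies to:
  ~o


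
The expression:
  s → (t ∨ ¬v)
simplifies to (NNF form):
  t ∨ ¬s ∨ ¬v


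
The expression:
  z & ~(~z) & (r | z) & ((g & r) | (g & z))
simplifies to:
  g & z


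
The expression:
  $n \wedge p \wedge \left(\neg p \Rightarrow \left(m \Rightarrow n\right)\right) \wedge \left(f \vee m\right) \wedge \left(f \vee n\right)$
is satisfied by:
  {p: True, m: True, f: True, n: True}
  {p: True, m: True, n: True, f: False}
  {p: True, f: True, n: True, m: False}


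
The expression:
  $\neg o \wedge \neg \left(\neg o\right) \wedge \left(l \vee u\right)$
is never true.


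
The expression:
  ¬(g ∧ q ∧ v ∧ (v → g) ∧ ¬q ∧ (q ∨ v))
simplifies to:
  True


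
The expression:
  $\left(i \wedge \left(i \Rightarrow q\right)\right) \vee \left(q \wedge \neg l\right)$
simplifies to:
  $q \wedge \left(i \vee \neg l\right)$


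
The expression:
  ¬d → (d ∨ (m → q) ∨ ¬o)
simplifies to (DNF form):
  d ∨ q ∨ ¬m ∨ ¬o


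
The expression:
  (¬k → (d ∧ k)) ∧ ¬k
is never true.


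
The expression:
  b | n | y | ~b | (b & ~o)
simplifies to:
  True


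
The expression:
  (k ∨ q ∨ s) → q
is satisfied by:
  {q: True, s: False, k: False}
  {q: True, k: True, s: False}
  {q: True, s: True, k: False}
  {q: True, k: True, s: True}
  {k: False, s: False, q: False}


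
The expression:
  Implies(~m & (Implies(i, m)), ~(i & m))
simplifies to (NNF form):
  True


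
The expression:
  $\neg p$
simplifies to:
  $\neg p$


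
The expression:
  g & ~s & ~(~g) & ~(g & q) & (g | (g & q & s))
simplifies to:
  g & ~q & ~s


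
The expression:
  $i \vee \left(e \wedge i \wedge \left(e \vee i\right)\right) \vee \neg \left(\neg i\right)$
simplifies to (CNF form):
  $i$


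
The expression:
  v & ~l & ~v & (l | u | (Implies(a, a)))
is never true.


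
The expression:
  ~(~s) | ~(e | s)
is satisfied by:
  {s: True, e: False}
  {e: False, s: False}
  {e: True, s: True}


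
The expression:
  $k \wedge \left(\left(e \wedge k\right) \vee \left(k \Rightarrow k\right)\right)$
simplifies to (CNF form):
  $k$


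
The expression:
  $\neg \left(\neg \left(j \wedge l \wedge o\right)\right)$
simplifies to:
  $j \wedge l \wedge o$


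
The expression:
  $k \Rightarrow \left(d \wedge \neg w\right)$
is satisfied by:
  {d: True, k: False, w: False}
  {d: False, k: False, w: False}
  {w: True, d: True, k: False}
  {w: True, d: False, k: False}
  {k: True, d: True, w: False}


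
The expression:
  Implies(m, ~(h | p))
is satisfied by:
  {h: False, m: False, p: False}
  {p: True, h: False, m: False}
  {h: True, p: False, m: False}
  {p: True, h: True, m: False}
  {m: True, p: False, h: False}


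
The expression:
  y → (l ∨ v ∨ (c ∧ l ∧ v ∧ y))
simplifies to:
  l ∨ v ∨ ¬y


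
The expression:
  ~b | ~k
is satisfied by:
  {k: False, b: False}
  {b: True, k: False}
  {k: True, b: False}


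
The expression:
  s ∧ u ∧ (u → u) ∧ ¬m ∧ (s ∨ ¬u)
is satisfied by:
  {u: True, s: True, m: False}


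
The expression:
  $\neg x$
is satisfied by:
  {x: False}


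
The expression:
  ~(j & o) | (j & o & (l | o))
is always true.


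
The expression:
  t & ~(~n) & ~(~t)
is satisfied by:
  {t: True, n: True}


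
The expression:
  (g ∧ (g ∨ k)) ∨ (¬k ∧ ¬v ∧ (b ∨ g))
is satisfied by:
  {g: True, b: True, v: False, k: False}
  {g: True, v: False, b: False, k: False}
  {g: True, k: True, b: True, v: False}
  {g: True, k: True, v: False, b: False}
  {g: True, b: True, v: True, k: False}
  {g: True, v: True, b: False, k: False}
  {g: True, k: True, v: True, b: True}
  {g: True, k: True, v: True, b: False}
  {b: True, k: False, v: False, g: False}


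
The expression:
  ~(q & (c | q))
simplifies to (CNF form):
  ~q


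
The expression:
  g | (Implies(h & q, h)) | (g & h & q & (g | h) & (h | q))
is always true.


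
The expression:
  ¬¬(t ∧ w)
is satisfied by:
  {t: True, w: True}


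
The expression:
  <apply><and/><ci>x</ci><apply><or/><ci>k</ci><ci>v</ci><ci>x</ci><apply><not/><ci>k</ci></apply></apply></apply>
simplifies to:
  <ci>x</ci>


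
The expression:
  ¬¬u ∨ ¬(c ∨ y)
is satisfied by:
  {u: True, y: False, c: False}
  {u: True, c: True, y: False}
  {u: True, y: True, c: False}
  {u: True, c: True, y: True}
  {c: False, y: False, u: False}


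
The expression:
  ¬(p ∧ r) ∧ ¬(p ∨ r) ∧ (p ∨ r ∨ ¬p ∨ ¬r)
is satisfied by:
  {p: False, r: False}


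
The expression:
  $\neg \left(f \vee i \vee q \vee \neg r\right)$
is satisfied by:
  {r: True, q: False, i: False, f: False}


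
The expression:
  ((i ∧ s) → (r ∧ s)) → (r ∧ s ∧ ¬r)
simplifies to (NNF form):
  i ∧ s ∧ ¬r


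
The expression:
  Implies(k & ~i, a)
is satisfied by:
  {i: True, a: True, k: False}
  {i: True, k: False, a: False}
  {a: True, k: False, i: False}
  {a: False, k: False, i: False}
  {i: True, a: True, k: True}
  {i: True, k: True, a: False}
  {a: True, k: True, i: False}


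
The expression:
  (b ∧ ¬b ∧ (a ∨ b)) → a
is always true.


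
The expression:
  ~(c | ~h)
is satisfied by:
  {h: True, c: False}


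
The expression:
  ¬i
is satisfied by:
  {i: False}


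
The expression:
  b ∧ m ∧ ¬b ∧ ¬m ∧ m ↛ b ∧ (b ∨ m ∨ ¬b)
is never true.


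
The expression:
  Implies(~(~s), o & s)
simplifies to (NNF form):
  o | ~s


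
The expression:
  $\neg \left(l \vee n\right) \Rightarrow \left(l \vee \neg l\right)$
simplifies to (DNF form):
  $\text{True}$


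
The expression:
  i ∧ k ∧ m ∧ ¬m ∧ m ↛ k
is never true.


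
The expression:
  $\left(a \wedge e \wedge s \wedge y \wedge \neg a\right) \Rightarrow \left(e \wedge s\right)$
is always true.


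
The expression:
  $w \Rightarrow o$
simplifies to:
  $o \vee \neg w$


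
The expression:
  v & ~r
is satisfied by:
  {v: True, r: False}


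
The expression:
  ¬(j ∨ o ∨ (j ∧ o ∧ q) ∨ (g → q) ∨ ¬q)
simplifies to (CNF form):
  False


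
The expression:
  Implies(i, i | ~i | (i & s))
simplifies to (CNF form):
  True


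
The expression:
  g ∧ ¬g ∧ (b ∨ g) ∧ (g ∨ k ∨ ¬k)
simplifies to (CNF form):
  False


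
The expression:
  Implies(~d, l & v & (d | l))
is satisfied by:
  {d: True, l: True, v: True}
  {d: True, l: True, v: False}
  {d: True, v: True, l: False}
  {d: True, v: False, l: False}
  {l: True, v: True, d: False}


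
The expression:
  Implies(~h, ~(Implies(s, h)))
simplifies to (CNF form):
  h | s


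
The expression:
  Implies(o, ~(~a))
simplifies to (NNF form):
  a | ~o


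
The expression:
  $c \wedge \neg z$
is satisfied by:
  {c: True, z: False}


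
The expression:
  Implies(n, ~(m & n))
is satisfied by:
  {m: False, n: False}
  {n: True, m: False}
  {m: True, n: False}


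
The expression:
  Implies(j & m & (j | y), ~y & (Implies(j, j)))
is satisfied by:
  {m: False, y: False, j: False}
  {j: True, m: False, y: False}
  {y: True, m: False, j: False}
  {j: True, y: True, m: False}
  {m: True, j: False, y: False}
  {j: True, m: True, y: False}
  {y: True, m: True, j: False}


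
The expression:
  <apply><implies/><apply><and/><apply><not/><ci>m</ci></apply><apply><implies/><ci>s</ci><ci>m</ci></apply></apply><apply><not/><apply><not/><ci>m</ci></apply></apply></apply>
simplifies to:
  <apply><or/><ci>m</ci><ci>s</ci></apply>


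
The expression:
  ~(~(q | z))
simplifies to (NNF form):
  q | z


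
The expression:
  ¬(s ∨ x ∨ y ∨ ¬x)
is never true.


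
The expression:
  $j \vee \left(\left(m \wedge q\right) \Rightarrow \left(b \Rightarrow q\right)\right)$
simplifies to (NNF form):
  $\text{True}$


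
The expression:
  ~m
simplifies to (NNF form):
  ~m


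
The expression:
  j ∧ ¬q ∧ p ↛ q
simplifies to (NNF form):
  j ∧ p ∧ ¬q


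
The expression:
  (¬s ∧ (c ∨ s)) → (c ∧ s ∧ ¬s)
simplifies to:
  s ∨ ¬c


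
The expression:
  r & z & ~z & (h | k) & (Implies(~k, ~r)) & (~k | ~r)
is never true.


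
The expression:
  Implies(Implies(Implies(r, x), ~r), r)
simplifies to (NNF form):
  r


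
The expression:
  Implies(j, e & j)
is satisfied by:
  {e: True, j: False}
  {j: False, e: False}
  {j: True, e: True}


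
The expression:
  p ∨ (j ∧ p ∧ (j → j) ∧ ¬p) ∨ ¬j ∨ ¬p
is always true.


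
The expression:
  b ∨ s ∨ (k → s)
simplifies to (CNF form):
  b ∨ s ∨ ¬k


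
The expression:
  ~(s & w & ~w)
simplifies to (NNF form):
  True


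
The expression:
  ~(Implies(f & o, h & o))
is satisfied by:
  {f: True, o: True, h: False}


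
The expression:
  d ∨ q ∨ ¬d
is always true.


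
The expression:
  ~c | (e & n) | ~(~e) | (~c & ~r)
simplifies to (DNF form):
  e | ~c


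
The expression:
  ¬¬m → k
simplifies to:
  k ∨ ¬m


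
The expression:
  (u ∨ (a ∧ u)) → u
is always true.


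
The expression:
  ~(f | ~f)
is never true.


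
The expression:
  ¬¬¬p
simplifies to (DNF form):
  ¬p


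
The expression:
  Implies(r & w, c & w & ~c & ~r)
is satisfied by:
  {w: False, r: False}
  {r: True, w: False}
  {w: True, r: False}


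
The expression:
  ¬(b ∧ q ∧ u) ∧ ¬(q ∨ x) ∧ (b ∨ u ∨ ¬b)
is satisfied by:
  {q: False, x: False}


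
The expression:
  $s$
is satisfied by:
  {s: True}


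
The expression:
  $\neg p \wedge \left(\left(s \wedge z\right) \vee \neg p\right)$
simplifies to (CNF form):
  $\neg p$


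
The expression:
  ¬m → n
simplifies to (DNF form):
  m ∨ n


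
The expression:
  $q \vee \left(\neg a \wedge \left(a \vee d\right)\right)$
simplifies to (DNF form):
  $q \vee \left(d \wedge \neg a\right)$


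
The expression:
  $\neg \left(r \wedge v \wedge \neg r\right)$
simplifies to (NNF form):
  $\text{True}$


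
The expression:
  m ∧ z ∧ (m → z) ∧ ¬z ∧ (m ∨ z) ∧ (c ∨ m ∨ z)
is never true.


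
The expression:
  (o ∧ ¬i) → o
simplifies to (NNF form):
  True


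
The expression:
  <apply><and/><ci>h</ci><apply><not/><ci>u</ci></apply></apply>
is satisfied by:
  {h: True, u: False}


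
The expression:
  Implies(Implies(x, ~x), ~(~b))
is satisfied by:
  {b: True, x: True}
  {b: True, x: False}
  {x: True, b: False}


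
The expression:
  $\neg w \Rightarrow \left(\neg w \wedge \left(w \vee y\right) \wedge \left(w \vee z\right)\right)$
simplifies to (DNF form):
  $w \vee \left(y \wedge z\right)$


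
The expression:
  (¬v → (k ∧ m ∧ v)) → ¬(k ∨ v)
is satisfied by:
  {v: False}


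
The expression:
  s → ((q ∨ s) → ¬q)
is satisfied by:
  {s: False, q: False}
  {q: True, s: False}
  {s: True, q: False}


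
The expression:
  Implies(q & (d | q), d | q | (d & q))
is always true.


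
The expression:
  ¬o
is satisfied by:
  {o: False}


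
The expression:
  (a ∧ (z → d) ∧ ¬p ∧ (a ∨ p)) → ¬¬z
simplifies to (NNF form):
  p ∨ z ∨ ¬a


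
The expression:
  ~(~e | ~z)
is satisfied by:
  {z: True, e: True}


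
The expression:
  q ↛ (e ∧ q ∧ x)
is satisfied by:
  {q: True, e: False, x: False}
  {q: True, x: True, e: False}
  {q: True, e: True, x: False}


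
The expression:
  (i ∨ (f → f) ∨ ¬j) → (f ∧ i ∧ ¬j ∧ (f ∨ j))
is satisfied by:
  {i: True, f: True, j: False}


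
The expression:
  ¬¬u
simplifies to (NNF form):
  u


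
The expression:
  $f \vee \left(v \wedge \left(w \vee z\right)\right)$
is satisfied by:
  {z: True, w: True, f: True, v: True}
  {z: True, f: True, v: True, w: False}
  {w: True, f: True, v: True, z: False}
  {f: True, v: True, w: False, z: False}
  {w: True, f: True, z: True, v: False}
  {f: True, z: True, w: False, v: False}
  {f: True, w: True, z: False, v: False}
  {f: True, z: False, v: False, w: False}
  {w: True, z: True, v: True, f: False}
  {z: True, v: True, w: False, f: False}
  {w: True, v: True, z: False, f: False}


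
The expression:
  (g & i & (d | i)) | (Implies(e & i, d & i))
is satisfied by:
  {d: True, g: True, e: False, i: False}
  {d: True, e: False, g: False, i: False}
  {g: True, d: False, e: False, i: False}
  {d: False, e: False, g: False, i: False}
  {i: True, d: True, g: True, e: False}
  {i: True, d: True, e: False, g: False}
  {i: True, g: True, d: False, e: False}
  {i: True, d: False, e: False, g: False}
  {d: True, e: True, g: True, i: False}
  {d: True, e: True, i: False, g: False}
  {e: True, g: True, i: False, d: False}
  {e: True, i: False, g: False, d: False}
  {d: True, e: True, i: True, g: True}
  {d: True, e: True, i: True, g: False}
  {e: True, i: True, g: True, d: False}


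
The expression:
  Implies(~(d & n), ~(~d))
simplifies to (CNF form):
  d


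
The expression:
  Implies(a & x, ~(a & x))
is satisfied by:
  {x: False, a: False}
  {a: True, x: False}
  {x: True, a: False}


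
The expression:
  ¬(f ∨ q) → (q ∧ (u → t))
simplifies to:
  f ∨ q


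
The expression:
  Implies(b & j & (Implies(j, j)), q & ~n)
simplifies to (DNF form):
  ~b | ~j | (q & ~n)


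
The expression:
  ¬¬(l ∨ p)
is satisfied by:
  {l: True, p: True}
  {l: True, p: False}
  {p: True, l: False}


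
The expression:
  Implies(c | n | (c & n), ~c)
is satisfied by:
  {c: False}


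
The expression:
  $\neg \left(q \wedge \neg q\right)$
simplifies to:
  $\text{True}$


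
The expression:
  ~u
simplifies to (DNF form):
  ~u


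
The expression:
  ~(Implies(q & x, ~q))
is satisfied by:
  {x: True, q: True}


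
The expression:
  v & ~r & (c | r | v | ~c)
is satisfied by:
  {v: True, r: False}


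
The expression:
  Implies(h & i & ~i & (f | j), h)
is always true.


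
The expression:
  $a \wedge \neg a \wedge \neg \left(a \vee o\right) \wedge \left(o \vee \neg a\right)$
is never true.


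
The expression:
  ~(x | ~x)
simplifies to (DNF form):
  False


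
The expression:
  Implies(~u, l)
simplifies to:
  l | u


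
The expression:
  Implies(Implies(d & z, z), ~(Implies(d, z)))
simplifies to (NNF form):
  d & ~z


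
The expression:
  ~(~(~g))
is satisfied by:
  {g: False}


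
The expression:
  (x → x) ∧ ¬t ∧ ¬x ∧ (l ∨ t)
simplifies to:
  l ∧ ¬t ∧ ¬x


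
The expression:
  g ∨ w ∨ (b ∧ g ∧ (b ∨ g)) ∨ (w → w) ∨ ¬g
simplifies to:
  True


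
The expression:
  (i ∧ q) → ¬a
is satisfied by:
  {q: False, a: False, i: False}
  {i: True, q: False, a: False}
  {a: True, q: False, i: False}
  {i: True, a: True, q: False}
  {q: True, i: False, a: False}
  {i: True, q: True, a: False}
  {a: True, q: True, i: False}


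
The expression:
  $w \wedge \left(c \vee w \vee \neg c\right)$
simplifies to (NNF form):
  $w$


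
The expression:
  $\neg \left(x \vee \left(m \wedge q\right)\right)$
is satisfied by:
  {x: False, m: False, q: False}
  {q: True, x: False, m: False}
  {m: True, x: False, q: False}


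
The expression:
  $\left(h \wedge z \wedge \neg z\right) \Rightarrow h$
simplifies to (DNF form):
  $\text{True}$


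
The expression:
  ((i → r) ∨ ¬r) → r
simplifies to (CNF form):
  r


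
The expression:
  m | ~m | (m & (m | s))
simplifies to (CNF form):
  True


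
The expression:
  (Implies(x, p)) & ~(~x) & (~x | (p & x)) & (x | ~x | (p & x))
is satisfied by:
  {p: True, x: True}


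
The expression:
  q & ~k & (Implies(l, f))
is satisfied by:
  {f: True, q: True, l: False, k: False}
  {q: True, f: False, l: False, k: False}
  {f: True, l: True, q: True, k: False}


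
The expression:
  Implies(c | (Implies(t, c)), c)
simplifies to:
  c | t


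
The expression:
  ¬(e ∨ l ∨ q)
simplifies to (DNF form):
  ¬e ∧ ¬l ∧ ¬q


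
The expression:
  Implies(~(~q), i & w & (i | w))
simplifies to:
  ~q | (i & w)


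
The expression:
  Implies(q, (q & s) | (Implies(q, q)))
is always true.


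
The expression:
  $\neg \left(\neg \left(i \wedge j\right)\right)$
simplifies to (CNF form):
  $i \wedge j$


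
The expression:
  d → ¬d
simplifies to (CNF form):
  ¬d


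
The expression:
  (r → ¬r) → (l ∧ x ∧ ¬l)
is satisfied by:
  {r: True}


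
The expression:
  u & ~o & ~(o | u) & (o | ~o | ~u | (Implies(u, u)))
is never true.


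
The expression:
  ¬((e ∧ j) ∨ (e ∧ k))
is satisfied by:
  {k: False, e: False, j: False}
  {j: True, k: False, e: False}
  {k: True, j: False, e: False}
  {j: True, k: True, e: False}
  {e: True, j: False, k: False}


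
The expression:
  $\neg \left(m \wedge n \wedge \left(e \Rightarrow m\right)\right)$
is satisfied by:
  {m: False, n: False}
  {n: True, m: False}
  {m: True, n: False}


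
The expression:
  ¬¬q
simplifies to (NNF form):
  q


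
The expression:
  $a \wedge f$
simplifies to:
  $a \wedge f$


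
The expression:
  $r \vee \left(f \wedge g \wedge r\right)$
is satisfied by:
  {r: True}


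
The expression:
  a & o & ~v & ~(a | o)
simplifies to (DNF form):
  False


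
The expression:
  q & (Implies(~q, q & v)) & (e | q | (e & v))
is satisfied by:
  {q: True}


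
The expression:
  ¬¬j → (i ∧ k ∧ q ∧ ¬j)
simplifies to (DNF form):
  ¬j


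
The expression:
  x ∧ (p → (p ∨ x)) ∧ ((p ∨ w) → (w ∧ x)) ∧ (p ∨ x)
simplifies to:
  x ∧ (w ∨ ¬p)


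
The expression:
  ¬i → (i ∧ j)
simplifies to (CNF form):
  i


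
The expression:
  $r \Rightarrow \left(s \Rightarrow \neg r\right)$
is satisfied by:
  {s: False, r: False}
  {r: True, s: False}
  {s: True, r: False}


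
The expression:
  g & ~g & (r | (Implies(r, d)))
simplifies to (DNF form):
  False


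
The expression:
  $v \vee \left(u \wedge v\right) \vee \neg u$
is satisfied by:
  {v: True, u: False}
  {u: False, v: False}
  {u: True, v: True}


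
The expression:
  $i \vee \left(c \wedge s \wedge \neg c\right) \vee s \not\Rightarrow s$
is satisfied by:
  {i: True}


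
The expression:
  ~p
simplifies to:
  ~p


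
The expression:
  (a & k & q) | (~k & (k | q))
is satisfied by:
  {a: True, q: True, k: False}
  {q: True, k: False, a: False}
  {a: True, k: True, q: True}


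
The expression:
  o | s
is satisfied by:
  {o: True, s: True}
  {o: True, s: False}
  {s: True, o: False}


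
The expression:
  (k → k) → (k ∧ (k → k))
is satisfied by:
  {k: True}


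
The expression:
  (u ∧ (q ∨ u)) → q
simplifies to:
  q ∨ ¬u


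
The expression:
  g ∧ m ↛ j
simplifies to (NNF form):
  g ∧ m ∧ ¬j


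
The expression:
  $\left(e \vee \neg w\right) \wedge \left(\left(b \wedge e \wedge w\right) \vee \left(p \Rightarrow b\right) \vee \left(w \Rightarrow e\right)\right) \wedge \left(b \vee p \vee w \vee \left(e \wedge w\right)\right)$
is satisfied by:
  {b: True, e: True, p: True, w: False}
  {b: True, e: True, p: False, w: False}
  {b: True, p: True, w: False, e: False}
  {b: True, p: False, w: False, e: False}
  {e: True, p: True, w: False, b: False}
  {p: True, e: False, w: False, b: False}
  {b: True, e: True, w: True, p: True}
  {b: True, e: True, w: True, p: False}
  {e: True, w: True, p: True, b: False}
  {e: True, w: True, p: False, b: False}


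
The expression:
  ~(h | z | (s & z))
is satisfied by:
  {h: False, z: False}


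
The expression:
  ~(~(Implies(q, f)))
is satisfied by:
  {f: True, q: False}
  {q: False, f: False}
  {q: True, f: True}


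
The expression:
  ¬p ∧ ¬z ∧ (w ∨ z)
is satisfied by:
  {w: True, p: False, z: False}


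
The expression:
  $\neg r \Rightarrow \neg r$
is always true.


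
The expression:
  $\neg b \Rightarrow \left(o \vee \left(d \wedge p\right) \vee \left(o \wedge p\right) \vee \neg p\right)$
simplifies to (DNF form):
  $b \vee d \vee o \vee \neg p$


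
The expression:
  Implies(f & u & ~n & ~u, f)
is always true.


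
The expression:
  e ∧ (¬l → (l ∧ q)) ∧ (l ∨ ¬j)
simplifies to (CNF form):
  e ∧ l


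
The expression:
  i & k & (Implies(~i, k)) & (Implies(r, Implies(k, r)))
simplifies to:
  i & k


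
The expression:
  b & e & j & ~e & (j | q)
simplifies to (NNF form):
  False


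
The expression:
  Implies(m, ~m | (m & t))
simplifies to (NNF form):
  t | ~m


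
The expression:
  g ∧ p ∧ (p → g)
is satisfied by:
  {p: True, g: True}


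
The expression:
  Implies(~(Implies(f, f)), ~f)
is always true.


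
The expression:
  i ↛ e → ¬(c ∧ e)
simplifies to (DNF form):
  True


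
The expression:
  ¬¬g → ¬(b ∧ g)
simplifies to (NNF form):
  ¬b ∨ ¬g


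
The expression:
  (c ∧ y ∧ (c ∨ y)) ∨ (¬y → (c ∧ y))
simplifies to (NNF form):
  y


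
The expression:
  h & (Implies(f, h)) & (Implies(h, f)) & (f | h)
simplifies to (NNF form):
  f & h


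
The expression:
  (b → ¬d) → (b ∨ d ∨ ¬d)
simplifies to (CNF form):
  True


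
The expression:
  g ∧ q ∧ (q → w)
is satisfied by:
  {g: True, w: True, q: True}


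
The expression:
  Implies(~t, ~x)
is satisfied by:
  {t: True, x: False}
  {x: False, t: False}
  {x: True, t: True}


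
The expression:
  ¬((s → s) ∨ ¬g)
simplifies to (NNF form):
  False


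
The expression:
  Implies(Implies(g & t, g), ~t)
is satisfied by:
  {t: False}


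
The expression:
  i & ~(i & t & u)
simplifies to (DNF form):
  (i & ~t) | (i & ~u)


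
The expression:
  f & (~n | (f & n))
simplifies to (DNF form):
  f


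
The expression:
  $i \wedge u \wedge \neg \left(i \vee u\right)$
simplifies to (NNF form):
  $\text{False}$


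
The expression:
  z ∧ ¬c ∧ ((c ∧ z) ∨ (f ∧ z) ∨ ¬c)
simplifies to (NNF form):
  z ∧ ¬c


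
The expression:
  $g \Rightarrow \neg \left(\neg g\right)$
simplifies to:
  $\text{True}$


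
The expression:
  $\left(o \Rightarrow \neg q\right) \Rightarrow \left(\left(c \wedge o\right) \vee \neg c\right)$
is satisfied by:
  {o: True, c: False}
  {c: False, o: False}
  {c: True, o: True}


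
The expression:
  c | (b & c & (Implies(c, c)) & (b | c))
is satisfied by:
  {c: True}


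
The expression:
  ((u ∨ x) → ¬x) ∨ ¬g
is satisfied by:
  {g: False, x: False}
  {x: True, g: False}
  {g: True, x: False}


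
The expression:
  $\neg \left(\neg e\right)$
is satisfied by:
  {e: True}


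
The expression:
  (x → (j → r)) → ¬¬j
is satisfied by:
  {j: True}


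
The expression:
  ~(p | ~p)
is never true.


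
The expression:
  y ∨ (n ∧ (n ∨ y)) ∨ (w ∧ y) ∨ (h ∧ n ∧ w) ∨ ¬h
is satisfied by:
  {n: True, y: True, h: False}
  {n: True, h: False, y: False}
  {y: True, h: False, n: False}
  {y: False, h: False, n: False}
  {n: True, y: True, h: True}
  {n: True, h: True, y: False}
  {y: True, h: True, n: False}


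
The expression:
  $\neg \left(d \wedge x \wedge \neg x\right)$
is always true.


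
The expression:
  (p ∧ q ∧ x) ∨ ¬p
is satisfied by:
  {q: True, x: True, p: False}
  {q: True, x: False, p: False}
  {x: True, q: False, p: False}
  {q: False, x: False, p: False}
  {q: True, p: True, x: True}


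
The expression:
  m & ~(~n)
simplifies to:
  m & n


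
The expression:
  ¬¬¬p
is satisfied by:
  {p: False}


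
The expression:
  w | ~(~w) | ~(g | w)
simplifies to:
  w | ~g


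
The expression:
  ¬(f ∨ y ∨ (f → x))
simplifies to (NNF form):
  False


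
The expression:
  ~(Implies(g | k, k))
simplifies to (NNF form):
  g & ~k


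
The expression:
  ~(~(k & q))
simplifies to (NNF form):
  k & q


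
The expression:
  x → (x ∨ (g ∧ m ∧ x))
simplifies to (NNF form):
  True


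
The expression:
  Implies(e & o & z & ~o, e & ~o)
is always true.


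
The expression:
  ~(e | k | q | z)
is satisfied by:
  {q: False, e: False, z: False, k: False}


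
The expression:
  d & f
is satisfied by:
  {d: True, f: True}


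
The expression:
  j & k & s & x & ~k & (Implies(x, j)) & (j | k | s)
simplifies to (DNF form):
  False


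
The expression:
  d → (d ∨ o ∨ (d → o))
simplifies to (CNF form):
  True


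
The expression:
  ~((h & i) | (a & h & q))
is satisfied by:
  {q: False, h: False, i: False, a: False}
  {a: True, q: False, h: False, i: False}
  {q: True, a: False, h: False, i: False}
  {a: True, q: True, h: False, i: False}
  {i: True, a: False, q: False, h: False}
  {i: True, a: True, q: False, h: False}
  {i: True, q: True, a: False, h: False}
  {i: True, a: True, q: True, h: False}
  {h: True, i: False, q: False, a: False}
  {h: True, a: True, i: False, q: False}
  {h: True, q: True, i: False, a: False}


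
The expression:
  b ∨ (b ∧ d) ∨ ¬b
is always true.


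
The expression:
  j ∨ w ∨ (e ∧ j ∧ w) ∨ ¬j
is always true.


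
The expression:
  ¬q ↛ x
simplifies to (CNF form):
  x ∨ ¬q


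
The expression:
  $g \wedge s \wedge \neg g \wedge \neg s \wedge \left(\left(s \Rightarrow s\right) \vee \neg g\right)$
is never true.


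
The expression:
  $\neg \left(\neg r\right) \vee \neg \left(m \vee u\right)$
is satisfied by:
  {r: True, u: False, m: False}
  {r: True, m: True, u: False}
  {r: True, u: True, m: False}
  {r: True, m: True, u: True}
  {m: False, u: False, r: False}


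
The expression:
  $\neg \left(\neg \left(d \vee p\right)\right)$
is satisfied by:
  {d: True, p: True}
  {d: True, p: False}
  {p: True, d: False}


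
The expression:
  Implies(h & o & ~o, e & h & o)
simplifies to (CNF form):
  True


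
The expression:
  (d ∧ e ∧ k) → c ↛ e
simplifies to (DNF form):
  ¬d ∨ ¬e ∨ ¬k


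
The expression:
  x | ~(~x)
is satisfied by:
  {x: True}


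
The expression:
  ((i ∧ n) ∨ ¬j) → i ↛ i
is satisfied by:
  {j: True, n: False, i: False}
  {j: True, i: True, n: False}
  {j: True, n: True, i: False}


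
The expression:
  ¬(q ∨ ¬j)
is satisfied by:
  {j: True, q: False}


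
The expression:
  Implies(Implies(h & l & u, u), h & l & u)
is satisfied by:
  {h: True, u: True, l: True}


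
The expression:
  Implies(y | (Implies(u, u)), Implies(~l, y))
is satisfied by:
  {y: True, l: True}
  {y: True, l: False}
  {l: True, y: False}


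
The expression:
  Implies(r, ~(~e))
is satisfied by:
  {e: True, r: False}
  {r: False, e: False}
  {r: True, e: True}


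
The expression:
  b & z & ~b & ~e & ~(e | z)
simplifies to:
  False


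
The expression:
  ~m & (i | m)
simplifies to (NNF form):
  i & ~m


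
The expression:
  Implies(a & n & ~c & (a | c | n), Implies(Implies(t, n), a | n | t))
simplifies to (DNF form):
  True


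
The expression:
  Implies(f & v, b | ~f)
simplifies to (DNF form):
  b | ~f | ~v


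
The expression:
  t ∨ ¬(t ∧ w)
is always true.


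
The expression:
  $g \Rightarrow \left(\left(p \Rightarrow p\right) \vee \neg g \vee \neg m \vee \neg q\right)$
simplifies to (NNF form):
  $\text{True}$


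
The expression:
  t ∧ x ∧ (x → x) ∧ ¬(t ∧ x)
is never true.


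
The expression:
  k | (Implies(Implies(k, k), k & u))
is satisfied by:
  {k: True}


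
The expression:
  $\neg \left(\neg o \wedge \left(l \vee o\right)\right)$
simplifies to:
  $o \vee \neg l$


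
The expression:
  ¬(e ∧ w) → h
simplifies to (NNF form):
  h ∨ (e ∧ w)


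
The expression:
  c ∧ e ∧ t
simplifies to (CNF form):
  c ∧ e ∧ t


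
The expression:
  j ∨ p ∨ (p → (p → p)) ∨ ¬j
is always true.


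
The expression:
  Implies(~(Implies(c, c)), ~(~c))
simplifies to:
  True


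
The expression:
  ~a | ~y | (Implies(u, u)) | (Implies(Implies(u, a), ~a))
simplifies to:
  True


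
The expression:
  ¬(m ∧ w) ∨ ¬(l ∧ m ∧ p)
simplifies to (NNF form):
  ¬l ∨ ¬m ∨ ¬p ∨ ¬w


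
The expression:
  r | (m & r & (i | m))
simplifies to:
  r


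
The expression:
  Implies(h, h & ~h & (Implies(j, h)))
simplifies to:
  ~h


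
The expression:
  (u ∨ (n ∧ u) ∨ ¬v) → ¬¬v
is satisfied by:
  {v: True}


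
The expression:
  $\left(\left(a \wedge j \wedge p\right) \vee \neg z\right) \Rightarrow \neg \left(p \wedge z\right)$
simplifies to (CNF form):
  $\neg a \vee \neg j \vee \neg p \vee \neg z$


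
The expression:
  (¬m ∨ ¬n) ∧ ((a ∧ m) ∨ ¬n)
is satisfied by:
  {n: False}


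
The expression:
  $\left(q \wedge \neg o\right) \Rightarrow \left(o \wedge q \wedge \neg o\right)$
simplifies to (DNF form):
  $o \vee \neg q$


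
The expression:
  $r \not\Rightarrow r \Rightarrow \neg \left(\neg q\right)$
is always true.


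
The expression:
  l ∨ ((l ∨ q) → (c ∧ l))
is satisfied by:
  {l: True, q: False}
  {q: False, l: False}
  {q: True, l: True}


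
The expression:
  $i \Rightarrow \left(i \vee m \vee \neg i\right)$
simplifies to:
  $\text{True}$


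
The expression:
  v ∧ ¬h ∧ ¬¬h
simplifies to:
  False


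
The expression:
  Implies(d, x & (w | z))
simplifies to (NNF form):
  ~d | (w & x) | (x & z)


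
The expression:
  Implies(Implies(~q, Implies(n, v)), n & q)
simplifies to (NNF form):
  n & (q | ~v)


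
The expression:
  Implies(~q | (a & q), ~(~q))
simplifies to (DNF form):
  q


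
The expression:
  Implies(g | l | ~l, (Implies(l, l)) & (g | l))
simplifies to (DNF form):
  g | l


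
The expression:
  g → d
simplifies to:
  d ∨ ¬g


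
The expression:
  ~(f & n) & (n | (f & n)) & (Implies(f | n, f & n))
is never true.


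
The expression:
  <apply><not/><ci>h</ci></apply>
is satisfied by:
  {h: False}


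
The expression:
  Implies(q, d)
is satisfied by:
  {d: True, q: False}
  {q: False, d: False}
  {q: True, d: True}


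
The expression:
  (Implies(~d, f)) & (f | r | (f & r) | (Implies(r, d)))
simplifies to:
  d | f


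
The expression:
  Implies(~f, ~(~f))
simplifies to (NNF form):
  f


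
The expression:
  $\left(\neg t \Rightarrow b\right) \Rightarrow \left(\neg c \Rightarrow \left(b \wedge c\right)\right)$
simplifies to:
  $c \vee \left(\neg b \wedge \neg t\right)$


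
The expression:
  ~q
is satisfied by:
  {q: False}


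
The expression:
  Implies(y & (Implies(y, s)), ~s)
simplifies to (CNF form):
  ~s | ~y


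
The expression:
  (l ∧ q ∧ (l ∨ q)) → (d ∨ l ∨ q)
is always true.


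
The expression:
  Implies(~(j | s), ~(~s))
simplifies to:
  j | s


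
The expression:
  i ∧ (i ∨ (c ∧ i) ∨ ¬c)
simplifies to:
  i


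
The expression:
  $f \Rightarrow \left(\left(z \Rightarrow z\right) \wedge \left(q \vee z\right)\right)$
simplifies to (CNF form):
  $q \vee z \vee \neg f$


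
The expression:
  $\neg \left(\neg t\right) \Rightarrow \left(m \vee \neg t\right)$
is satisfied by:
  {m: True, t: False}
  {t: False, m: False}
  {t: True, m: True}


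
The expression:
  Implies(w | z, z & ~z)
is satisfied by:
  {w: False, z: False}


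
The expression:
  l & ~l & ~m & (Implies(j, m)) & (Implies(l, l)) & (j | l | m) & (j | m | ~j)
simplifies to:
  False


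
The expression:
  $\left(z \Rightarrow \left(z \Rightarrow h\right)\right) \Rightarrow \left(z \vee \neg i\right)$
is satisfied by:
  {z: True, i: False}
  {i: False, z: False}
  {i: True, z: True}


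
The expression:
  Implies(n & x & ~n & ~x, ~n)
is always true.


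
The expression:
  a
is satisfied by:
  {a: True}


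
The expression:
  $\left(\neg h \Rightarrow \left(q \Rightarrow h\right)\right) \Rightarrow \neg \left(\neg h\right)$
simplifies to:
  $h \vee q$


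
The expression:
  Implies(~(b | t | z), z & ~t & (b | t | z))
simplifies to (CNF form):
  b | t | z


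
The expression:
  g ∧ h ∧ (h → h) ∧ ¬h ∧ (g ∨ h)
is never true.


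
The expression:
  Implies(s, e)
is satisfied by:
  {e: True, s: False}
  {s: False, e: False}
  {s: True, e: True}


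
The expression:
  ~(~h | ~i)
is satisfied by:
  {h: True, i: True}


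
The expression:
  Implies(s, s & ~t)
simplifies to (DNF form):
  ~s | ~t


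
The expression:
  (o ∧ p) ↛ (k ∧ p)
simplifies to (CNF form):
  o ∧ p ∧ ¬k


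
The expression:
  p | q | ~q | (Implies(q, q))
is always true.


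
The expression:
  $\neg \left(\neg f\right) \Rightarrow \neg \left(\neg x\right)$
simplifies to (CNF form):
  $x \vee \neg f$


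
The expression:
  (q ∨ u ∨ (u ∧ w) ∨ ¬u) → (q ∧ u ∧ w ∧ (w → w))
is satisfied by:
  {u: True, w: True, q: True}


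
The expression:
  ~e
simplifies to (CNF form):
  ~e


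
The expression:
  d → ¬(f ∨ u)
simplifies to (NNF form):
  (¬f ∧ ¬u) ∨ ¬d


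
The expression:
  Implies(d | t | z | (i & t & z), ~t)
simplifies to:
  ~t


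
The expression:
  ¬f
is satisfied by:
  {f: False}


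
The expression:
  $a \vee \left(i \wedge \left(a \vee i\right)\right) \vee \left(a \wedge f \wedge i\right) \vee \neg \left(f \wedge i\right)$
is always true.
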